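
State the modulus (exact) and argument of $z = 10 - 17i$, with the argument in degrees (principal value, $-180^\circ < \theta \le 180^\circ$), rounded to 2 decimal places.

|z| = sqrt(10^2 + (-17)^2) = sqrt(389)
arg(z) = arctan(b/a) = arctan(-17/10) (quadrant-adjusted) = -59.53°


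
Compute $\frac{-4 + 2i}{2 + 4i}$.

Multiply numerator and denominator by conjugate (2 - 4i):
= (-4 + 2i)(2 - 4i) / (2^2 + 4^2)
= (20i) / 20
= i


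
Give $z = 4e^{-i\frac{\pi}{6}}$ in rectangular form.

a = r cos θ = 4 * sqrt(3)/2 = 2*sqrt(3)
b = r sin θ = 4 * -1/2 = -2
z = 2*sqrt(3) - 2i


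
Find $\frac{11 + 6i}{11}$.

Divisor is real, so divide each part by 11:
= 1 + (6/11)i


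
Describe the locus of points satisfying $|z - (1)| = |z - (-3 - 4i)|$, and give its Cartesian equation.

|z - z1| = |z - z2| means z is equidistant from z1 and z2,
i.e. the perpendicular bisector of the segment from (1, 0) to (-3, -4) (midpoint (-1, -2)).
With z = x + yi, square both sides:
(x - 1)^2 + (y - 0)^2 = (x - (-3))^2 + (y - (-4))^2
The x^2 and y^2 terms cancel: -8x + (-8)y = 25 - 1 = 24
Simplify: x + y = -3
Locus: Perpendicular bisector of the segment from (1, 0) to (-3, -4): the line x + y = -3


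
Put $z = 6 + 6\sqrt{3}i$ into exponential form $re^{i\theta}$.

r = |z| = sqrt((6)^2 + (6*sqrt(3))^2) = sqrt(36 + 108) = sqrt(144) = 12
θ = arctan(b/a) = arctan(10.3923/6) (quadrant-adjusted) = 60° = π/3
z = 12e^(i*π/3)


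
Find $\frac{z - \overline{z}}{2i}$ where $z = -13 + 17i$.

z - conjugate(z) = 2bi
(z - conjugate(z))/(2i) = 2bi/(2i) = b = 17


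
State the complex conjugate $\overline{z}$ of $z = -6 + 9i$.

If z = a + bi, then conjugate(z) = a - bi
conjugate(-6 + 9i) = -6 - 9i


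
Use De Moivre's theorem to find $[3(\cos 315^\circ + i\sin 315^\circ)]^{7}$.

By De Moivre: z^n = r^n(cos(nθ) + i sin(nθ))
= 3^7(cos(7*315°) + i sin(7*315°))
= 2187(cos 45° + i sin 45°)
= 2187*sqrt(2)/2 + (2187*sqrt(2)/2)i


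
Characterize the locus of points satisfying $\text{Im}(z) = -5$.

Im(z) = y where z = x + yi; the equation y = -5 is satisfied by all points with that y-coordinate
Locus: Horizontal line y = -5


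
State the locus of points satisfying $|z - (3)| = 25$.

|z - z0| = r describes a circle centered at z0 with radius r
Here z0 = 3 and r = 25
Locus: Circle centered at (3, 0) with radius 25


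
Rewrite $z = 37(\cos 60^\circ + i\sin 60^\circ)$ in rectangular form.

a = r cos θ = 37 * 1/2 = 37/2
b = r sin θ = 37 * sqrt(3)/2 = 37*sqrt(3)/2
z = 37/2 + (37*sqrt(3)/2)i


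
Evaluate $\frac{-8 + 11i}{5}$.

Divisor is real, so divide each part by 5:
= -8/5 + (11/5)i


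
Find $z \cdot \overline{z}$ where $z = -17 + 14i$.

z * conjugate(z) = |z|^2 = a^2 + b^2
= (-17)^2 + 14^2 = 485


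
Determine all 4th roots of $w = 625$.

|w| = 625, arg(w) = 0°
Root modulus = 625^(1/4) = 5
Root arguments: θ_k = (0° + 360°k)/4 for k = 0, 1, ..., 3
Roots: 5, 5i, -5, -5i


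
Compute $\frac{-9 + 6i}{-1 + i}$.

Multiply numerator and denominator by conjugate (-1 - i):
= (-9 + 6i)(-1 - i) / ((-1)^2 + 1^2)
= (15 + 3i) / 2
= 15/2 + (3/2)i


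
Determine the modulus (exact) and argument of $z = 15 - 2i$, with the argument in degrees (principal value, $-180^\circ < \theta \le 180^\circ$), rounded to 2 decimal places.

|z| = sqrt(15^2 + (-2)^2) = sqrt(229)
arg(z) = arctan(b/a) = arctan(-2/15) (quadrant-adjusted) = -7.59°


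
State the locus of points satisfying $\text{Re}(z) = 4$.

Re(z) = x where z = x + yi; the equation x = 4 is satisfied by all points with that x-coordinate
Locus: Vertical line x = 4


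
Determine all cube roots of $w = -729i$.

|w| = 729, arg(w) = 270°
Root modulus = 729^(1/3) = 9
Root arguments: θ_k = (270° + 360°k)/3 for k = 0, 1, ..., 2
Roots: 9i, -9*sqrt(3)/2 - (9/2)i, 9*sqrt(3)/2 - (9/2)i


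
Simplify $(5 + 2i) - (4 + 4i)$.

(5 - 4) + (2 - 4)i = 1 - 2i


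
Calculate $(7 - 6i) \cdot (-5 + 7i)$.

(a1*a2 - b1*b2) + (a1*b2 + b1*a2)i
= (-35 - (-42)) + (49 + 30)i
= 7 + 79i


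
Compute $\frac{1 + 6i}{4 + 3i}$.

Multiply numerator and denominator by conjugate (4 - 3i):
= (1 + 6i)(4 - 3i) / (4^2 + 3^2)
= (22 + 21i) / 25
= 22/25 + (21/25)i


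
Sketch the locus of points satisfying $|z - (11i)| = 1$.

|z - z0| = r describes a circle centered at z0 with radius r
Here z0 = 11i and r = 1
Locus: Circle centered at (0, 11) with radius 1


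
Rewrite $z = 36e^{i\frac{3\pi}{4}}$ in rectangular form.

a = r cos θ = 36 * -sqrt(2)/2 = -18*sqrt(2)
b = r sin θ = 36 * sqrt(2)/2 = 18*sqrt(2)
z = -18*sqrt(2) + 18*sqrt(2)i


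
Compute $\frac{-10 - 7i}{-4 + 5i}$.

Multiply numerator and denominator by conjugate (-4 - 5i):
= (-10 - 7i)(-4 - 5i) / ((-4)^2 + 5^2)
= (5 + 78i) / 41
= 5/41 + (78/41)i


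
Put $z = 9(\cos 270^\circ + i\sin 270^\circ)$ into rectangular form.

a = r cos θ = 9 * 0 = 0
b = r sin θ = 9 * -1 = -9
z = -9i


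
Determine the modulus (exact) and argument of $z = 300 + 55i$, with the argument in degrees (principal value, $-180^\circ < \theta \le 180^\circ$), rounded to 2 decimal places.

|z| = sqrt(300^2 + 55^2) = 305
arg(z) = arctan(b/a) = arctan(55/300) (quadrant-adjusted) = 10.39°


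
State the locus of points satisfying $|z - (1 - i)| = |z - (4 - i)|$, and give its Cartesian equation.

|z - z1| = |z - z2| means z is equidistant from z1 and z2,
i.e. the perpendicular bisector of the segment from (1, -1) to (4, -1) (midpoint (5/2, -1)).
With z = x + yi, square both sides:
(x - 1)^2 + (y - (-1))^2 = (x - 4)^2 + (y - (-1))^2
The x^2 and y^2 terms cancel: 6x + 0y = 17 - 2 = 15
Simplify: x = 5/2
Locus: Perpendicular bisector of the segment from (1, -1) to (4, -1): the line x = 5/2


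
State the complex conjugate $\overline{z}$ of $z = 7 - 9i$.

If z = a + bi, then conjugate(z) = a - bi
conjugate(7 - 9i) = 7 + 9i


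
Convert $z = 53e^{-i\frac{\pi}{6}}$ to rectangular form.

a = r cos θ = 53 * sqrt(3)/2 = 53*sqrt(3)/2
b = r sin θ = 53 * -1/2 = -53/2
z = 53*sqrt(3)/2 - (53/2)i


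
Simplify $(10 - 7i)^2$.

(a + bi)^2 = a^2 - b^2 + 2abi
= 10^2 - (-7)^2 + 2*10*(-7)i
= 51 - 140i


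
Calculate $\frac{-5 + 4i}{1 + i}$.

Multiply numerator and denominator by conjugate (1 - i):
= (-5 + 4i)(1 - i) / (1^2 + 1^2)
= (-1 + 9i) / 2
= -1/2 + (9/2)i


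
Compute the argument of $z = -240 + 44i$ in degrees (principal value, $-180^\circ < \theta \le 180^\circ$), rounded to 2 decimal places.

θ = arctan(b/a) = arctan(44/-240) (quadrant-adjusted) = 169.61°


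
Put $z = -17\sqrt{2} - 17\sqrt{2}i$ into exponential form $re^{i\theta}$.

r = |z| = sqrt((-17*sqrt(2))^2 + (-17*sqrt(2))^2) = sqrt(578 + 578) = sqrt(1156) = 34
θ = arctan(b/a) = arctan(-24.0416/-24.0416) (quadrant-adjusted) = 225° = 5π/4
z = 34e^(i*5π/4)


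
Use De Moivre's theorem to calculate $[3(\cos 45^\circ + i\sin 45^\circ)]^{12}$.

By De Moivre: z^n = r^n(cos(nθ) + i sin(nθ))
= 3^12(cos(12*45°) + i sin(12*45°))
= 531441(cos 180° + i sin 180°)
= -531441


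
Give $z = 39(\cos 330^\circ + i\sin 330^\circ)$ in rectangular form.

a = r cos θ = 39 * sqrt(3)/2 = 39*sqrt(3)/2
b = r sin θ = 39 * -1/2 = -39/2
z = 39*sqrt(3)/2 - (39/2)i


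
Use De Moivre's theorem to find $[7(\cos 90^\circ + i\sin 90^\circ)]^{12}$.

By De Moivre: z^n = r^n(cos(nθ) + i sin(nθ))
= 7^12(cos(12*90°) + i sin(12*90°))
= 13841287201(cos 0° + i sin 0°)
= 13841287201


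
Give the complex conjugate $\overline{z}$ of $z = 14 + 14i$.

If z = a + bi, then conjugate(z) = a - bi
conjugate(14 + 14i) = 14 - 14i


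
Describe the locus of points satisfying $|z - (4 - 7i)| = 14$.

|z - z0| = r describes a circle centered at z0 with radius r
Here z0 = 4 - 7i and r = 14
Locus: Circle centered at (4, -7) with radius 14


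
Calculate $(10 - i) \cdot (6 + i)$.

(a1*a2 - b1*b2) + (a1*b2 + b1*a2)i
= (60 - (-1)) + (10 + (-6))i
= 61 + 4i


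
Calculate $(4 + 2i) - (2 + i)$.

(4 - 2) + (2 - 1)i = 2 + i


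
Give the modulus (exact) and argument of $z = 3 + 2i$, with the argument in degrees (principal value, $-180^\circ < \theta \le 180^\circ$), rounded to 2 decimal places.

|z| = sqrt(3^2 + 2^2) = sqrt(13)
arg(z) = arctan(b/a) = arctan(2/3) (quadrant-adjusted) = 33.69°


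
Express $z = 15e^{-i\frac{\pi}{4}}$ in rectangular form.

a = r cos θ = 15 * sqrt(2)/2 = 15*sqrt(2)/2
b = r sin θ = 15 * -sqrt(2)/2 = -15*sqrt(2)/2
z = 15*sqrt(2)/2 - (15*sqrt(2)/2)i


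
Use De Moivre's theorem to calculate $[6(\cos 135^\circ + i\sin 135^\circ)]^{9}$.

By De Moivre: z^n = r^n(cos(nθ) + i sin(nθ))
= 6^9(cos(9*135°) + i sin(9*135°))
= 10077696(cos 135° + i sin 135°)
= -5038848*sqrt(2) + 5038848*sqrt(2)i


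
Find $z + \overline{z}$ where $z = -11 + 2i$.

z + conjugate(z) = (a + bi) + (a - bi) = 2a
= 2 * (-11) = -22


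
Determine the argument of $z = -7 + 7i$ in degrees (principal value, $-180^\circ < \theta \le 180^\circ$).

θ = arctan(b/a) = arctan(7/-7) (quadrant-adjusted) = 135°


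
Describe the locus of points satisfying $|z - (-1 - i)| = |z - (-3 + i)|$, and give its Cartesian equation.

|z - z1| = |z - z2| means z is equidistant from z1 and z2,
i.e. the perpendicular bisector of the segment from (-1, -1) to (-3, 1) (midpoint (-2, 0)).
With z = x + yi, square both sides:
(x - (-1))^2 + (y - (-1))^2 = (x - (-3))^2 + (y - 1)^2
The x^2 and y^2 terms cancel: -4x + 4y = 10 - 2 = 8
Simplify: x - y = -2
Locus: Perpendicular bisector of the segment from (-1, -1) to (-3, 1): the line x - y = -2


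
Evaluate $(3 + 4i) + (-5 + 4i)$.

(3 + (-5)) + (4 + 4)i = -2 + 8i


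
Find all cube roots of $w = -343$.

|w| = 343, arg(w) = 180°
Root modulus = 343^(1/3) = 7
Root arguments: θ_k = (180° + 360°k)/3 for k = 0, 1, ..., 2
Roots: 7/2 + (7*sqrt(3)/2)i, -7, 7/2 - (7*sqrt(3)/2)i


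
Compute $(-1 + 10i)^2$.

(a + bi)^2 = a^2 - b^2 + 2abi
= (-1)^2 - 10^2 + 2*(-1)*10i
= -99 - 20i


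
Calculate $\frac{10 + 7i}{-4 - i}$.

Multiply numerator and denominator by conjugate (-4 + i):
= (10 + 7i)(-4 + i) / ((-4)^2 + (-1)^2)
= (-47 - 18i) / 17
= -47/17 - (18/17)i


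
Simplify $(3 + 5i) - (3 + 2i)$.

(3 - 3) + (5 - 2)i = 3i


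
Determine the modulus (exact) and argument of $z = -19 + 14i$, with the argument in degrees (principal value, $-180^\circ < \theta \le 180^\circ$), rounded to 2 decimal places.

|z| = sqrt((-19)^2 + 14^2) = sqrt(557)
arg(z) = arctan(b/a) = arctan(14/-19) (quadrant-adjusted) = 143.62°


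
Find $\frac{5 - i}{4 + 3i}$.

Multiply numerator and denominator by conjugate (4 - 3i):
= (5 - i)(4 - 3i) / (4^2 + 3^2)
= (17 - 19i) / 25
= 17/25 - (19/25)i


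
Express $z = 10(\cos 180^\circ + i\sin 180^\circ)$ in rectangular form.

a = r cos θ = 10 * -1 = -10
b = r sin θ = 10 * 0 = 0
z = -10


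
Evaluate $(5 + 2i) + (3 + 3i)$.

(5 + 3) + (2 + 3)i = 8 + 5i


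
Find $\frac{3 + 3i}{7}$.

Divisor is real, so divide each part by 7:
= 3/7 + (3/7)i


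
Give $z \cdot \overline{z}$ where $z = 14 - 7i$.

z * conjugate(z) = |z|^2 = a^2 + b^2
= 14^2 + (-7)^2 = 245


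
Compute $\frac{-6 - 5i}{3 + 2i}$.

Multiply numerator and denominator by conjugate (3 - 2i):
= (-6 - 5i)(3 - 2i) / (3^2 + 2^2)
= (-28 - 3i) / 13
= -28/13 - (3/13)i


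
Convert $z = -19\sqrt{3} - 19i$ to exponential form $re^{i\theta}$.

r = |z| = sqrt((-19*sqrt(3))^2 + (-19)^2) = sqrt(1083 + 361) = sqrt(1444) = 38
θ = arctan(b/a) = arctan(-19/-32.909) (quadrant-adjusted) = 210° = 7π/6
z = 38e^(i*7π/6)


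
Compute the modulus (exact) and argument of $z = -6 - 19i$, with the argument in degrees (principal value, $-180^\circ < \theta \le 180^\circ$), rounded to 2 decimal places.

|z| = sqrt((-6)^2 + (-19)^2) = sqrt(397)
arg(z) = arctan(b/a) = arctan(-19/-6) (quadrant-adjusted) = -107.53°


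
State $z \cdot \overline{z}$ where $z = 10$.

z * conjugate(z) = |z|^2 = a^2 + b^2
= 10^2 + 0^2 = 100


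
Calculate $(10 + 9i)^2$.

(a + bi)^2 = a^2 - b^2 + 2abi
= 10^2 - 9^2 + 2*10*9i
= 19 + 180i


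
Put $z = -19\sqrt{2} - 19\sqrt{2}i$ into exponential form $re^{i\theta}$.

r = |z| = sqrt((-19*sqrt(2))^2 + (-19*sqrt(2))^2) = sqrt(722 + 722) = sqrt(1444) = 38
θ = arctan(b/a) = arctan(-26.8701/-26.8701) (quadrant-adjusted) = 225° = 5π/4
z = 38e^(i*5π/4)


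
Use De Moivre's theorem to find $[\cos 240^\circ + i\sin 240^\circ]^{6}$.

By De Moivre: z^n = r^n(cos(nθ) + i sin(nθ))
= 1^6(cos(6*240°) + i sin(6*240°))
= 1(cos 0° + i sin 0°)
= 1


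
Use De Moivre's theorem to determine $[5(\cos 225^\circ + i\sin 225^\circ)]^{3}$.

By De Moivre: z^n = r^n(cos(nθ) + i sin(nθ))
= 5^3(cos(3*225°) + i sin(3*225°))
= 125(cos 315° + i sin 315°)
= 125*sqrt(2)/2 - (125*sqrt(2)/2)i


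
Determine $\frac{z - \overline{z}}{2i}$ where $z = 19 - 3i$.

z - conjugate(z) = 2bi
(z - conjugate(z))/(2i) = 2bi/(2i) = b = -3


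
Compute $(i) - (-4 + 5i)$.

(0 - (-4)) + (1 - 5)i = 4 - 4i


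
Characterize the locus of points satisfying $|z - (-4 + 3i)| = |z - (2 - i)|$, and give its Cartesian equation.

|z - z1| = |z - z2| means z is equidistant from z1 and z2,
i.e. the perpendicular bisector of the segment from (-4, 3) to (2, -1) (midpoint (-1, 1)).
With z = x + yi, square both sides:
(x - (-4))^2 + (y - 3)^2 = (x - 2)^2 + (y - (-1))^2
The x^2 and y^2 terms cancel: 12x + (-8)y = 5 - 25 = -20
Simplify: 3x - 2y = -5
Locus: Perpendicular bisector of the segment from (-4, 3) to (2, -1): the line 3x - 2y = -5


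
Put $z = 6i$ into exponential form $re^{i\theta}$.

r = |z| = sqrt((0)^2 + (6)^2) = sqrt(0 + 36) = sqrt(36) = 6
a = 0 and b > 0, so z lies on the positive imaginary axis: θ = 90° = π/2
z = 6e^(i*π/2)


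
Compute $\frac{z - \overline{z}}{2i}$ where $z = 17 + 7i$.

z - conjugate(z) = 2bi
(z - conjugate(z))/(2i) = 2bi/(2i) = b = 7


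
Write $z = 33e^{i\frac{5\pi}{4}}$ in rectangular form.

a = r cos θ = 33 * -sqrt(2)/2 = -33*sqrt(2)/2
b = r sin θ = 33 * -sqrt(2)/2 = -33*sqrt(2)/2
z = -33*sqrt(2)/2 - (33*sqrt(2)/2)i


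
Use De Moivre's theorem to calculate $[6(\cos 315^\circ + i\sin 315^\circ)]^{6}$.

By De Moivre: z^n = r^n(cos(nθ) + i sin(nθ))
= 6^6(cos(6*315°) + i sin(6*315°))
= 46656(cos 90° + i sin 90°)
= 46656i


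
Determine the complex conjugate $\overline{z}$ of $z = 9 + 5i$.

If z = a + bi, then conjugate(z) = a - bi
conjugate(9 + 5i) = 9 - 5i


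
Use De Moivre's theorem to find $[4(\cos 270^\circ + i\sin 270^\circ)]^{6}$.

By De Moivre: z^n = r^n(cos(nθ) + i sin(nθ))
= 4^6(cos(6*270°) + i sin(6*270°))
= 4096(cos 180° + i sin 180°)
= -4096


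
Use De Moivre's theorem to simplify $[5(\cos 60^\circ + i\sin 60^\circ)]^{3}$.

By De Moivre: z^n = r^n(cos(nθ) + i sin(nθ))
= 5^3(cos(3*60°) + i sin(3*60°))
= 125(cos 180° + i sin 180°)
= -125


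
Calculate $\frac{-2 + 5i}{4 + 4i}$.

Multiply numerator and denominator by conjugate (4 - 4i):
= (-2 + 5i)(4 - 4i) / (4^2 + 4^2)
= (12 + 28i) / 32
Divide through by 4: (3 + 7i) / 8
= 3/8 + (7/8)i


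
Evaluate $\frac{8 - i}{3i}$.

Multiply numerator and denominator by conjugate (-3i):
= (8 - i)(-3i) / (0^2 + 3^2)
= (-3 - 24i) / 9
Divide through by 3: (-1 - 8i) / 3
= -1/3 - (8/3)i


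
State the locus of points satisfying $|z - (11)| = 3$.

|z - z0| = r describes a circle centered at z0 with radius r
Here z0 = 11 and r = 3
Locus: Circle centered at (11, 0) with radius 3


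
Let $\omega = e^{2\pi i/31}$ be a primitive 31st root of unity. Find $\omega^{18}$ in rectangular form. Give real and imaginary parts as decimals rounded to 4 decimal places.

ω^18 = e^(2πi·18/31) = e^(i·36π/31)
= cos(36π/31) + i sin(36π/31)
= -0.8743 - 0.4853i


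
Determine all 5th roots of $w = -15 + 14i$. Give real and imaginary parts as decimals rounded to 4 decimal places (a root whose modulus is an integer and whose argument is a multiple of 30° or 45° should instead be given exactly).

|w| = sqrt(421) ≈ 20.518285, arg(w) ≈ 136.974934°
Root modulus = sqrt(421)^(1/5) ≈ 1.829904
Root arguments: θ_k = (arg(w) + 360°k)/5 for k = 0, 1, ..., 4
Compute each root as (root modulus)(cos θ_k + i sin θ_k) using full-precision intermediates, then round to 4 decimal places.
Roots: 1.6247 + 0.8420i, -0.2987 + 1.8054i, -1.8093 + 0.2738i, -0.8195 - 1.6361i, 1.3028 - 1.2850i


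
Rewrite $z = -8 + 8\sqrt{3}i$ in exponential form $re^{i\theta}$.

r = |z| = sqrt((-8)^2 + (8*sqrt(3))^2) = sqrt(64 + 192) = sqrt(256) = 16
θ = arctan(b/a) = arctan(13.8564/-8) (quadrant-adjusted) = 120° = 2π/3
z = 16e^(i*2π/3)


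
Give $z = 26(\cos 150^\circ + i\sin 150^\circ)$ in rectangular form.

a = r cos θ = 26 * -sqrt(3)/2 = -13*sqrt(3)
b = r sin θ = 26 * 1/2 = 13
z = -13*sqrt(3) + 13i


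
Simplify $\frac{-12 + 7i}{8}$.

Divisor is real, so divide each part by 8:
= -3/2 + (7/8)i


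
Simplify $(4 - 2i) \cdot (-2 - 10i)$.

(a1*a2 - b1*b2) + (a1*b2 + b1*a2)i
= (-8 - 20) + (-40 + 4)i
= -28 - 36i


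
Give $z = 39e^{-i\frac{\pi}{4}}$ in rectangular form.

a = r cos θ = 39 * sqrt(2)/2 = 39*sqrt(2)/2
b = r sin θ = 39 * -sqrt(2)/2 = -39*sqrt(2)/2
z = 39*sqrt(2)/2 - (39*sqrt(2)/2)i


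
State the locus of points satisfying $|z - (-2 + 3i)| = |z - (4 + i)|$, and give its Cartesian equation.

|z - z1| = |z - z2| means z is equidistant from z1 and z2,
i.e. the perpendicular bisector of the segment from (-2, 3) to (4, 1) (midpoint (1, 2)).
With z = x + yi, square both sides:
(x - (-2))^2 + (y - 3)^2 = (x - 4)^2 + (y - 1)^2
The x^2 and y^2 terms cancel: 12x + (-4)y = 17 - 13 = 4
Simplify: 3x - y = 1
Locus: Perpendicular bisector of the segment from (-2, 3) to (4, 1): the line 3x - y = 1


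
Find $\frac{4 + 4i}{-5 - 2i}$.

Multiply numerator and denominator by conjugate (-5 + 2i):
= (4 + 4i)(-5 + 2i) / ((-5)^2 + (-2)^2)
= (-28 - 12i) / 29
= -28/29 - (12/29)i


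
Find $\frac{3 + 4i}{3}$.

Divisor is real, so divide each part by 3:
= 1 + (4/3)i


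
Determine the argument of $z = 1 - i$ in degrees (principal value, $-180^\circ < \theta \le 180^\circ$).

θ = arctan(b/a) = arctan(-1/1) (quadrant-adjusted) = -45°


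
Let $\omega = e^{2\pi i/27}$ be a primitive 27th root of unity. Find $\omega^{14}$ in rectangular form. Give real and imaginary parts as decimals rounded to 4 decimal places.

ω^14 = e^(2πi·14/27) = e^(i·28π/27)
= cos(28π/27) + i sin(28π/27)
= -0.9932 - 0.1161i


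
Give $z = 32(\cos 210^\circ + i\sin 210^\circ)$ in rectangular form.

a = r cos θ = 32 * -sqrt(3)/2 = -16*sqrt(3)
b = r sin θ = 32 * -1/2 = -16
z = -16*sqrt(3) - 16i


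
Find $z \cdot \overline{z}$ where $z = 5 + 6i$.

z * conjugate(z) = |z|^2 = a^2 + b^2
= 5^2 + 6^2 = 61


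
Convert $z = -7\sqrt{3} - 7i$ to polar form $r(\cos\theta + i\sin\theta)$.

r = |z| = sqrt(a^2 + b^2) = sqrt((-7*sqrt(3))^2 + (-7)^2) = sqrt(147 + 49) = sqrt(196) = 14
θ = arctan(b/a) = arctan(-7/-12.1244) (quadrant-adjusted) = 210°
z = 14(cos 210° + i sin 210°)


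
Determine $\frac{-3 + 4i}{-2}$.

Divisor is real, so divide each part by -2:
= 3/2 - 2i


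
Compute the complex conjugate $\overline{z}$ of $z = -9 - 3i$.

If z = a + bi, then conjugate(z) = a - bi
conjugate(-9 - 3i) = -9 + 3i


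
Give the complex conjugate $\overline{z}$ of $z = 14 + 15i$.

If z = a + bi, then conjugate(z) = a - bi
conjugate(14 + 15i) = 14 - 15i


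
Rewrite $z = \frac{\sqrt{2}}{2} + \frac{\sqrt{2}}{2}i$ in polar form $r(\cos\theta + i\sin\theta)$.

r = |z| = sqrt(a^2 + b^2) = sqrt((sqrt(2)/2)^2 + (sqrt(2)/2)^2) = sqrt(1/2 + 1/2) = sqrt(1) = 1
θ = arctan(b/a) = arctan(0.7071/0.7071) (quadrant-adjusted) = 45°
z = 1(cos 45° + i sin 45°)


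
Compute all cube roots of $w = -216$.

|w| = 216, arg(w) = 180°
Root modulus = 216^(1/3) = 6
Root arguments: θ_k = (180° + 360°k)/3 for k = 0, 1, ..., 2
Roots: 3 + 3*sqrt(3)i, -6, 3 - 3*sqrt(3)i


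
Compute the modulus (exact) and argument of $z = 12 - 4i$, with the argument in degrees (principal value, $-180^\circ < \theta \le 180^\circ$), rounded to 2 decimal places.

|z| = sqrt(12^2 + (-4)^2) = sqrt(160)
arg(z) = arctan(b/a) = arctan(-4/12) (quadrant-adjusted) = -18.43°


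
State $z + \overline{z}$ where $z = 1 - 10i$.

z + conjugate(z) = (a + bi) + (a - bi) = 2a
= 2 * 1 = 2


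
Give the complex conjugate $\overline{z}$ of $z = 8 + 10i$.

If z = a + bi, then conjugate(z) = a - bi
conjugate(8 + 10i) = 8 - 10i


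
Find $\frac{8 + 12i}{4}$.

Divisor is real, so divide each part by 4:
= 2 + 3i


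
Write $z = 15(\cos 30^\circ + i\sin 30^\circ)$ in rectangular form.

a = r cos θ = 15 * sqrt(3)/2 = 15*sqrt(3)/2
b = r sin θ = 15 * 1/2 = 15/2
z = 15*sqrt(3)/2 + (15/2)i


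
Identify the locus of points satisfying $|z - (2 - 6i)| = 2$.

|z - z0| = r describes a circle centered at z0 with radius r
Here z0 = 2 - 6i and r = 2
Locus: Circle centered at (2, -6) with radius 2


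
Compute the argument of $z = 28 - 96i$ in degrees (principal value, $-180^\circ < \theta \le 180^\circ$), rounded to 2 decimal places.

θ = arctan(b/a) = arctan(-96/28) (quadrant-adjusted) = -73.74°


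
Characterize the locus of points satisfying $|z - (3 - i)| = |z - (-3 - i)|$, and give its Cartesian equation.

|z - z1| = |z - z2| means z is equidistant from z1 and z2,
i.e. the perpendicular bisector of the segment from (3, -1) to (-3, -1) (midpoint (0, -1)).
With z = x + yi, square both sides:
(x - 3)^2 + (y - (-1))^2 = (x - (-3))^2 + (y - (-1))^2
The x^2 and y^2 terms cancel: -12x + 0y = 10 - 10 = 0
Simplify: x = 0
Locus: Perpendicular bisector of the segment from (3, -1) to (-3, -1): the line x = 0


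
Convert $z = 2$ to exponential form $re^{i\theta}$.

r = |z| = sqrt((2)^2 + (0)^2) = sqrt(4 + 0) = sqrt(4) = 2
b = 0 and a > 0, so z lies on the positive real axis: θ = 0
z = 2e^(i*0) = 2


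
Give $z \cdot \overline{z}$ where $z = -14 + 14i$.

z * conjugate(z) = |z|^2 = a^2 + b^2
= (-14)^2 + 14^2 = 392


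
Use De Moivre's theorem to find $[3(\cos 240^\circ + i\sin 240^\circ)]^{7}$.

By De Moivre: z^n = r^n(cos(nθ) + i sin(nθ))
= 3^7(cos(7*240°) + i sin(7*240°))
= 2187(cos 240° + i sin 240°)
= -2187/2 - (2187*sqrt(3)/2)i


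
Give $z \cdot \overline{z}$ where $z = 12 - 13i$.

z * conjugate(z) = |z|^2 = a^2 + b^2
= 12^2 + (-13)^2 = 313


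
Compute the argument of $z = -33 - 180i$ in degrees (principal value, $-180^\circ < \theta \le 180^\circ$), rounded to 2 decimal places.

θ = arctan(b/a) = arctan(-180/-33) (quadrant-adjusted) = -100.39°


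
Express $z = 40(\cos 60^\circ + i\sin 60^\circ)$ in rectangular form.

a = r cos θ = 40 * 1/2 = 20
b = r sin θ = 40 * sqrt(3)/2 = 20*sqrt(3)
z = 20 + 20*sqrt(3)i


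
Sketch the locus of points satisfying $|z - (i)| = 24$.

|z - z0| = r describes a circle centered at z0 with radius r
Here z0 = i and r = 24
Locus: Circle centered at (0, 1) with radius 24


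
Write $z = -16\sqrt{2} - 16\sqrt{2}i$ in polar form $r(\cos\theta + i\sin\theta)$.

r = |z| = sqrt(a^2 + b^2) = sqrt((-16*sqrt(2))^2 + (-16*sqrt(2))^2) = sqrt(512 + 512) = sqrt(1024) = 32
θ = arctan(b/a) = arctan(-22.6274/-22.6274) (quadrant-adjusted) = 225°
z = 32(cos 225° + i sin 225°)


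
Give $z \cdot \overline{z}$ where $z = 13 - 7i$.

z * conjugate(z) = |z|^2 = a^2 + b^2
= 13^2 + (-7)^2 = 218


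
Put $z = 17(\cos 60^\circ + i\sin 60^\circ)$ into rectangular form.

a = r cos θ = 17 * 1/2 = 17/2
b = r sin θ = 17 * sqrt(3)/2 = 17*sqrt(3)/2
z = 17/2 + (17*sqrt(3)/2)i


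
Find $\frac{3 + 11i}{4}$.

Divisor is real, so divide each part by 4:
= 3/4 + (11/4)i


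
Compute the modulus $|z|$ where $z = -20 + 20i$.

|z| = sqrt(a^2 + b^2) = sqrt((-20)^2 + 20^2) = sqrt(800) = sqrt(800)


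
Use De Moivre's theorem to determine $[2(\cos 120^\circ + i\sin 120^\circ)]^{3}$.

By De Moivre: z^n = r^n(cos(nθ) + i sin(nθ))
= 2^3(cos(3*120°) + i sin(3*120°))
= 8(cos 0° + i sin 0°)
= 8


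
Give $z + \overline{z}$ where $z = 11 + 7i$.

z + conjugate(z) = (a + bi) + (a - bi) = 2a
= 2 * 11 = 22


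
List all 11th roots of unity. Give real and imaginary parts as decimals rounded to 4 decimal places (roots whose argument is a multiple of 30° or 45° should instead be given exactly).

ω_k = e^(2πik/11) = cos(2πk/11) + i sin(2πk/11) for k = 0, 1, ..., 10
Roots: 1, 0.8413 + 0.5406i, 0.4154 + 0.9096i, -0.1423 + 0.9898i, -0.6549 + 0.7557i, -0.9595 + 0.2817i, -0.9595 - 0.2817i, -0.6549 - 0.7557i, -0.1423 - 0.9898i, 0.4154 - 0.9096i, 0.8413 - 0.5406i


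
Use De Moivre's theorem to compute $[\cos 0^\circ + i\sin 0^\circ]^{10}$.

By De Moivre: z^n = r^n(cos(nθ) + i sin(nθ))
= 1^10(cos(10*0°) + i sin(10*0°))
= 1(cos 0° + i sin 0°)
= 1


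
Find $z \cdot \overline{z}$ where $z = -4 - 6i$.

z * conjugate(z) = |z|^2 = a^2 + b^2
= (-4)^2 + (-6)^2 = 52


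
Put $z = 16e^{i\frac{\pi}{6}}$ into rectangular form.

a = r cos θ = 16 * sqrt(3)/2 = 8*sqrt(3)
b = r sin θ = 16 * 1/2 = 8
z = 8*sqrt(3) + 8i


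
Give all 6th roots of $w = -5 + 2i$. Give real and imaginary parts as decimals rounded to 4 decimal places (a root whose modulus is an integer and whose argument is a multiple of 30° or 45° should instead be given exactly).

|w| = sqrt(29) ≈ 5.385165, arg(w) ≈ 158.198591°
Root modulus = sqrt(29)^(1/6) ≈ 1.323935
Root arguments: θ_k = (arg(w) + 360°k)/6 for k = 0, 1, ..., 5
Compute each root as (root modulus)(cos θ_k + i sin θ_k) using full-precision intermediates, then round to 4 decimal places.
Roots: 1.1862 + 0.5880i, 0.0839 + 1.3213i, -1.1023 + 0.7333i, -1.1862 - 0.5880i, -0.0839 - 1.3213i, 1.1023 - 0.7333i


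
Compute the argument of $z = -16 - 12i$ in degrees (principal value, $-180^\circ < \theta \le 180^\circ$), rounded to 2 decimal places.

θ = arctan(b/a) = arctan(-12/-16) (quadrant-adjusted) = -143.13°


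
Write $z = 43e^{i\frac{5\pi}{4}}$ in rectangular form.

a = r cos θ = 43 * -sqrt(2)/2 = -43*sqrt(2)/2
b = r sin θ = 43 * -sqrt(2)/2 = -43*sqrt(2)/2
z = -43*sqrt(2)/2 - (43*sqrt(2)/2)i


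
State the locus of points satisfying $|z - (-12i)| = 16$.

|z - z0| = r describes a circle centered at z0 with radius r
Here z0 = -12i and r = 16
Locus: Circle centered at (0, -12) with radius 16


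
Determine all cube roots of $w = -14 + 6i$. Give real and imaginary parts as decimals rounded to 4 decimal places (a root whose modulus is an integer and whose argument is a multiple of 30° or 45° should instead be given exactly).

|w| = sqrt(232) ≈ 15.231546, arg(w) ≈ 156.801409°
Root modulus = sqrt(232)^(1/3) ≈ 2.478837
Root arguments: θ_k = (arg(w) + 360°k)/3 for k = 0, 1, ..., 2
Compute each root as (root modulus)(cos θ_k + i sin θ_k) using full-precision intermediates, then round to 4 decimal places.
Roots: 1.5170 + 1.9604i, -2.4563 + 0.3335i, 0.9393 - 2.2940i


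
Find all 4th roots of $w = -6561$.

|w| = 6561, arg(w) = 180°
Root modulus = 6561^(1/4) = 9
Root arguments: θ_k = (180° + 360°k)/4 for k = 0, 1, ..., 3
Roots: 9*sqrt(2)/2 + (9*sqrt(2)/2)i, -9*sqrt(2)/2 + (9*sqrt(2)/2)i, -9*sqrt(2)/2 - (9*sqrt(2)/2)i, 9*sqrt(2)/2 - (9*sqrt(2)/2)i


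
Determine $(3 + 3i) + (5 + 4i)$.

(3 + 5) + (3 + 4)i = 8 + 7i


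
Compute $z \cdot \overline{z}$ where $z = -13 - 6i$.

z * conjugate(z) = |z|^2 = a^2 + b^2
= (-13)^2 + (-6)^2 = 205


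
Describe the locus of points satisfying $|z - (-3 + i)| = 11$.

|z - z0| = r describes a circle centered at z0 with radius r
Here z0 = -3 + i and r = 11
Locus: Circle centered at (-3, 1) with radius 11


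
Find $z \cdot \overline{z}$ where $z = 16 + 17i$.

z * conjugate(z) = |z|^2 = a^2 + b^2
= 16^2 + 17^2 = 545


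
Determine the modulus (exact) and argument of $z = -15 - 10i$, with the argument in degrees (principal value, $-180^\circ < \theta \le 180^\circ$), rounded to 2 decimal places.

|z| = sqrt((-15)^2 + (-10)^2) = sqrt(325)
arg(z) = arctan(b/a) = arctan(-10/-15) (quadrant-adjusted) = -146.31°


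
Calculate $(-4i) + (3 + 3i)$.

(0 + 3) + (-4 + 3)i = 3 - i


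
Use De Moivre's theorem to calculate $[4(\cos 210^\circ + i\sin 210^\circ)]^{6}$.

By De Moivre: z^n = r^n(cos(nθ) + i sin(nθ))
= 4^6(cos(6*210°) + i sin(6*210°))
= 4096(cos 180° + i sin 180°)
= -4096


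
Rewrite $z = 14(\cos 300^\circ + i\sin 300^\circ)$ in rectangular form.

a = r cos θ = 14 * 1/2 = 7
b = r sin θ = 14 * -sqrt(3)/2 = -7*sqrt(3)
z = 7 - 7*sqrt(3)i


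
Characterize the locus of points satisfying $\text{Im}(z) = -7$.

Im(z) = y where z = x + yi; the equation y = -7 is satisfied by all points with that y-coordinate
Locus: Horizontal line y = -7


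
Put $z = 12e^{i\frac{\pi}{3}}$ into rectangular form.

a = r cos θ = 12 * 1/2 = 6
b = r sin θ = 12 * sqrt(3)/2 = 6*sqrt(3)
z = 6 + 6*sqrt(3)i


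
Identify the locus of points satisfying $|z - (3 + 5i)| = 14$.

|z - z0| = r describes a circle centered at z0 with radius r
Here z0 = 3 + 5i and r = 14
Locus: Circle centered at (3, 5) with radius 14


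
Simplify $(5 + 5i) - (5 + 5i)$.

(5 - 5) + (5 - 5)i = 0


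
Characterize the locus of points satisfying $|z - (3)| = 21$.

|z - z0| = r describes a circle centered at z0 with radius r
Here z0 = 3 and r = 21
Locus: Circle centered at (3, 0) with radius 21


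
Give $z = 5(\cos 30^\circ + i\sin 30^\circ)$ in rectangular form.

a = r cos θ = 5 * sqrt(3)/2 = 5*sqrt(3)/2
b = r sin θ = 5 * 1/2 = 5/2
z = 5*sqrt(3)/2 + (5/2)i


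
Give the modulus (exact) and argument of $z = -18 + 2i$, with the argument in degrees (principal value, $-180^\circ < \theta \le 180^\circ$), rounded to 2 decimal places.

|z| = sqrt((-18)^2 + 2^2) = sqrt(328)
arg(z) = arctan(b/a) = arctan(2/-18) (quadrant-adjusted) = 173.66°


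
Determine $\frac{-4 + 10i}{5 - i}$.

Multiply numerator and denominator by conjugate (5 + i):
= (-4 + 10i)(5 + i) / (5^2 + (-1)^2)
= (-30 + 46i) / 26
Divide through by 2: (-15 + 23i) / 13
= -15/13 + (23/13)i


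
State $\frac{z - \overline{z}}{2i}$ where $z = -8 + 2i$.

z - conjugate(z) = 2bi
(z - conjugate(z))/(2i) = 2bi/(2i) = b = 2


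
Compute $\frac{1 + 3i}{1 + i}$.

Multiply numerator and denominator by conjugate (1 - i):
= (1 + 3i)(1 - i) / (1^2 + 1^2)
= (4 + 2i) / 2
= 2 + i


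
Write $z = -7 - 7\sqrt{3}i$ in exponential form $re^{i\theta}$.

r = |z| = sqrt((-7)^2 + (-7*sqrt(3))^2) = sqrt(49 + 147) = sqrt(196) = 14
θ = arctan(b/a) = arctan(-12.1244/-7) (quadrant-adjusted) = -120° = -2π/3
z = 14e^(-i*2π/3)


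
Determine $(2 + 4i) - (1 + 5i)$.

(2 - 1) + (4 - 5)i = 1 - i


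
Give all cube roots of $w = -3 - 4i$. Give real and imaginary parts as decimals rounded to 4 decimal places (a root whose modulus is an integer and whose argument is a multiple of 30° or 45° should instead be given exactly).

|w| = 5, arg(w) ≈ 233.130102°
Root modulus = 5^(1/3) ≈ 1.709976
Root arguments: θ_k = (arg(w) + 360°k)/3 for k = 0, 1, ..., 2
Compute each root as (root modulus)(cos θ_k + i sin θ_k) using full-precision intermediates, then round to 4 decimal places.
Roots: 0.3640 + 1.6708i, -1.6289 - 0.5202i, 1.2650 - 1.1506i


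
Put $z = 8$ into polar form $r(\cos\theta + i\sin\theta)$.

r = |z| = sqrt(a^2 + b^2) = sqrt((8)^2 + (0)^2) = sqrt(64 + 0) = sqrt(64) = 8
b = 0 and a > 0, so z lies on the positive real axis: θ = 0°
z = 8(cos 0° + i sin 0°)


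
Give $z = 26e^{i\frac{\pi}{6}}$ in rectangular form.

a = r cos θ = 26 * sqrt(3)/2 = 13*sqrt(3)
b = r sin θ = 26 * 1/2 = 13
z = 13*sqrt(3) + 13i


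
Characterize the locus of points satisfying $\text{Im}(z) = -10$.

Im(z) = y where z = x + yi; the equation y = -10 is satisfied by all points with that y-coordinate
Locus: Horizontal line y = -10


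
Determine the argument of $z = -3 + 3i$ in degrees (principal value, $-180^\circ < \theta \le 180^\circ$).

θ = arctan(b/a) = arctan(3/-3) (quadrant-adjusted) = 135°


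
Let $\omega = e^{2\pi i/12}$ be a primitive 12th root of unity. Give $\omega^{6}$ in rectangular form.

ω^6 = e^(2πi·6/12) = e^(i·1π)
= cos(1π) + i sin(1π)
= -1


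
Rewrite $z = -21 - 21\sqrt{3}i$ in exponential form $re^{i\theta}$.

r = |z| = sqrt((-21)^2 + (-21*sqrt(3))^2) = sqrt(441 + 1323) = sqrt(1764) = 42
θ = arctan(b/a) = arctan(-36.3731/-21) (quadrant-adjusted) = -120° = -2π/3
z = 42e^(-i*2π/3)


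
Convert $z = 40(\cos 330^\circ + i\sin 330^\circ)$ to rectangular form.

a = r cos θ = 40 * sqrt(3)/2 = 20*sqrt(3)
b = r sin θ = 40 * -1/2 = -20
z = 20*sqrt(3) - 20i


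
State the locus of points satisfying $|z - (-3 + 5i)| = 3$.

|z - z0| = r describes a circle centered at z0 with radius r
Here z0 = -3 + 5i and r = 3
Locus: Circle centered at (-3, 5) with radius 3


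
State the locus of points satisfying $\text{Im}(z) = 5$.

Im(z) = y where z = x + yi; the equation y = 5 is satisfied by all points with that y-coordinate
Locus: Horizontal line y = 5


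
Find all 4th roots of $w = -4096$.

|w| = 4096, arg(w) = 180°
Root modulus = 4096^(1/4) = 8
Root arguments: θ_k = (180° + 360°k)/4 for k = 0, 1, ..., 3
Roots: 4*sqrt(2) + 4*sqrt(2)i, -4*sqrt(2) + 4*sqrt(2)i, -4*sqrt(2) - 4*sqrt(2)i, 4*sqrt(2) - 4*sqrt(2)i


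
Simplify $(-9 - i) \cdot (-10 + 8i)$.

(a1*a2 - b1*b2) + (a1*b2 + b1*a2)i
= (90 - (-8)) + (-72 + 10)i
= 98 - 62i


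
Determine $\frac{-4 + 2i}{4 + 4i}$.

Multiply numerator and denominator by conjugate (4 - 4i):
= (-4 + 2i)(4 - 4i) / (4^2 + 4^2)
= (-8 + 24i) / 32
Divide through by 8: (-1 + 3i) / 4
= -1/4 + (3/4)i


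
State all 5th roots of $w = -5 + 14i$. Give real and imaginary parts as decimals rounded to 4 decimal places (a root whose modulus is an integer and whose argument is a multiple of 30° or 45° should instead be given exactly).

|w| = sqrt(221) ≈ 14.866069, arg(w) ≈ 109.653824°
Root modulus = sqrt(221)^(1/5) ≈ 1.715692
Root arguments: θ_k = (arg(w) + 360°k)/5 for k = 0, 1, ..., 4
Compute each root as (root modulus)(cos θ_k + i sin θ_k) using full-precision intermediates, then round to 4 decimal places.
Roots: 1.5915 + 0.6408i, -0.1176 + 1.7117i, -1.6642 + 0.4171i, -0.9109 - 1.4539i, 1.1012 - 1.3156i


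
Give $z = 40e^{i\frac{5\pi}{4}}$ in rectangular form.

a = r cos θ = 40 * -sqrt(2)/2 = -20*sqrt(2)
b = r sin θ = 40 * -sqrt(2)/2 = -20*sqrt(2)
z = -20*sqrt(2) - 20*sqrt(2)i


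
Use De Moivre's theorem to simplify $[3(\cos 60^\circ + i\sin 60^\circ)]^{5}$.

By De Moivre: z^n = r^n(cos(nθ) + i sin(nθ))
= 3^5(cos(5*60°) + i sin(5*60°))
= 243(cos 300° + i sin 300°)
= 243/2 - (243*sqrt(3)/2)i


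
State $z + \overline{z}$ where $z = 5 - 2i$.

z + conjugate(z) = (a + bi) + (a - bi) = 2a
= 2 * 5 = 10


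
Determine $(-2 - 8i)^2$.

(a + bi)^2 = a^2 - b^2 + 2abi
= (-2)^2 - (-8)^2 + 2*(-2)*(-8)i
= -60 + 32i


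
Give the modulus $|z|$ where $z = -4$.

|z| = sqrt(a^2 + b^2) = sqrt((-4)^2 + 0^2) = sqrt(16) = 4


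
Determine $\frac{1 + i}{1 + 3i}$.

Multiply numerator and denominator by conjugate (1 - 3i):
= (1 + i)(1 - 3i) / (1^2 + 3^2)
= (4 - 2i) / 10
Divide through by 2: (2 - i) / 5
= 2/5 - (1/5)i


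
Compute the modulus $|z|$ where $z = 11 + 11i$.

|z| = sqrt(a^2 + b^2) = sqrt(11^2 + 11^2) = sqrt(242) = sqrt(242)


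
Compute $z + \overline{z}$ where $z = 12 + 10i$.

z + conjugate(z) = (a + bi) + (a - bi) = 2a
= 2 * 12 = 24


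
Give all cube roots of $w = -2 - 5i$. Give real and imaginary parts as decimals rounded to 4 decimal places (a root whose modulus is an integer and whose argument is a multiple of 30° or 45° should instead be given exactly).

|w| = sqrt(29) ≈ 5.385165, arg(w) ≈ 248.198591°
Root modulus = sqrt(29)^(1/3) ≈ 1.752803
Root arguments: θ_k = (arg(w) + 360°k)/3 for k = 0, 1, ..., 2
Compute each root as (root modulus)(cos θ_k + i sin θ_k) using full-precision intermediates, then round to 4 decimal places.
Roots: 0.2217 + 1.7387i, -1.6166 - 0.6773i, 1.3949 - 1.0614i


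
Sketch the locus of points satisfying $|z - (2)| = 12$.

|z - z0| = r describes a circle centered at z0 with radius r
Here z0 = 2 and r = 12
Locus: Circle centered at (2, 0) with radius 12


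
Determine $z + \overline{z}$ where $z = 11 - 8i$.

z + conjugate(z) = (a + bi) + (a - bi) = 2a
= 2 * 11 = 22


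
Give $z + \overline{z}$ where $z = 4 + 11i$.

z + conjugate(z) = (a + bi) + (a - bi) = 2a
= 2 * 4 = 8


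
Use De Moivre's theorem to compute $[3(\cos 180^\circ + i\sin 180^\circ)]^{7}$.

By De Moivre: z^n = r^n(cos(nθ) + i sin(nθ))
= 3^7(cos(7*180°) + i sin(7*180°))
= 2187(cos 180° + i sin 180°)
= -2187


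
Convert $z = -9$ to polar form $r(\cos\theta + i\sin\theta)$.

r = |z| = sqrt(a^2 + b^2) = sqrt((-9)^2 + (0)^2) = sqrt(81 + 0) = sqrt(81) = 9
b = 0 and a < 0, so z lies on the negative real axis: θ = 180°
z = 9(cos 180° + i sin 180°)


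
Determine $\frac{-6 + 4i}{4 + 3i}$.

Multiply numerator and denominator by conjugate (4 - 3i):
= (-6 + 4i)(4 - 3i) / (4^2 + 3^2)
= (-12 + 34i) / 25
= -12/25 + (34/25)i


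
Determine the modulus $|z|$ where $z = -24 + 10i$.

|z| = sqrt(a^2 + b^2) = sqrt((-24)^2 + 10^2) = sqrt(676) = 26


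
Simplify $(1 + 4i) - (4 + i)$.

(1 - 4) + (4 - 1)i = -3 + 3i


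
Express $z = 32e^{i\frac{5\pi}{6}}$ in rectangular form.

a = r cos θ = 32 * -sqrt(3)/2 = -16*sqrt(3)
b = r sin θ = 32 * 1/2 = 16
z = -16*sqrt(3) + 16i


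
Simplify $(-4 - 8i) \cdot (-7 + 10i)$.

(a1*a2 - b1*b2) + (a1*b2 + b1*a2)i
= (28 - (-80)) + (-40 + 56)i
= 108 + 16i


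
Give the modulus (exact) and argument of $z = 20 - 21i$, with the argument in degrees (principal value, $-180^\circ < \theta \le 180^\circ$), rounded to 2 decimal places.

|z| = sqrt(20^2 + (-21)^2) = 29
arg(z) = arctan(b/a) = arctan(-21/20) (quadrant-adjusted) = -46.40°


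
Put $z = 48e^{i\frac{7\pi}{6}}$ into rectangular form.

a = r cos θ = 48 * -sqrt(3)/2 = -24*sqrt(3)
b = r sin θ = 48 * -1/2 = -24
z = -24*sqrt(3) - 24i


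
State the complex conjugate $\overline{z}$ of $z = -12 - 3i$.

If z = a + bi, then conjugate(z) = a - bi
conjugate(-12 - 3i) = -12 + 3i


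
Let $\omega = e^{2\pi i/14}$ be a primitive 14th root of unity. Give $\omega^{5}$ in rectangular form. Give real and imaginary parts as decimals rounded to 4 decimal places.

ω^5 = e^(2πi·5/14) = e^(i·5π/7)
= cos(5π/7) + i sin(5π/7)
= -0.6235 + 0.7818i


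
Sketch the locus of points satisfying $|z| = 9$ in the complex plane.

|z| = 9 means sqrt(x^2 + y^2) = 9
This is a circle of radius 9 centered at the origin


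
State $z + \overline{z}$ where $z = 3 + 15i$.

z + conjugate(z) = (a + bi) + (a - bi) = 2a
= 2 * 3 = 6


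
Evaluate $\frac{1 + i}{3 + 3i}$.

Multiply numerator and denominator by conjugate (3 - 3i):
= (1 + i)(3 - 3i) / (3^2 + 3^2)
= (6) / 18
Divide through by 6: (1) / 3
= 1/3


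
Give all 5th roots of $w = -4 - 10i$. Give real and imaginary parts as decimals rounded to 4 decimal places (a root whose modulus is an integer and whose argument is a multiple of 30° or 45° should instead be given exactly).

|w| = sqrt(116) ≈ 10.770330, arg(w) ≈ 248.198591°
Root modulus = sqrt(116)^(1/5) ≈ 1.608592
Root arguments: θ_k = (arg(w) + 360°k)/5 for k = 0, 1, ..., 4
Compute each root as (root modulus)(cos θ_k + i sin θ_k) using full-precision intermediates, then round to 4 decimal places.
Roots: 1.0417 + 1.2257i, -0.8438 + 1.3695i, -1.5632 - 0.3793i, -0.1223 - 1.6039i, 1.4876 - 0.6120i


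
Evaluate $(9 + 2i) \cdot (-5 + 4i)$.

(a1*a2 - b1*b2) + (a1*b2 + b1*a2)i
= (-45 - 8) + (36 + (-10))i
= -53 + 26i
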